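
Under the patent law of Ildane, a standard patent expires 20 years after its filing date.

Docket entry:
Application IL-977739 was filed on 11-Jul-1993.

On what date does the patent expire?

Filing date + 20 years → 11 July 2013.

July 11, 2013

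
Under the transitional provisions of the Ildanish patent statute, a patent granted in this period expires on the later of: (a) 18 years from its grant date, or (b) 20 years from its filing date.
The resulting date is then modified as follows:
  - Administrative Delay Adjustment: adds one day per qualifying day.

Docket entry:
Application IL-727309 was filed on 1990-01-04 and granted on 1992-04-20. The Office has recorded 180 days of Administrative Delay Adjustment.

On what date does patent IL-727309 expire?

(a) grant + 18 years → 20 April 2010.
(b) filing + 20 years → 4 January 2010.
Later of the two: 20 April 2010.
Administrative Delay Adjustment: +180 days → 17 October 2010.

2010-10-17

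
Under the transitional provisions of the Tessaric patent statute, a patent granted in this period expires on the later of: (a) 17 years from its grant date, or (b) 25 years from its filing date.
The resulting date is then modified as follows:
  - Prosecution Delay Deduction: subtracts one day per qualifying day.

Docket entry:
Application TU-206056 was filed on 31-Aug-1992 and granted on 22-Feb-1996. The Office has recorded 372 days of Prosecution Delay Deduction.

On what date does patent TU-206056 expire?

(a) grant + 17 years → 22 February 2013.
(b) filing + 25 years → 31 August 2017.
Later of the two: 31 August 2017.
Prosecution Delay Deduction: −372 days → 24 August 2016.

2016-08-24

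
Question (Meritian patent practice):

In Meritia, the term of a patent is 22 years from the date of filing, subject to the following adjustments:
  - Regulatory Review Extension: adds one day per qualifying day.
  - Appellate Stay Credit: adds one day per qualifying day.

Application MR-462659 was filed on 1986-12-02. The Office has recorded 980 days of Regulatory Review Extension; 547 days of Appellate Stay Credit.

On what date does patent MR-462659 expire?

Base term: filing date + 22 years → 2 December 2008.
Regulatory Review Extension: +980 days → 9 August 2011.
Appellate Stay Credit: +547 days → 6 February 2013.

February 6, 2013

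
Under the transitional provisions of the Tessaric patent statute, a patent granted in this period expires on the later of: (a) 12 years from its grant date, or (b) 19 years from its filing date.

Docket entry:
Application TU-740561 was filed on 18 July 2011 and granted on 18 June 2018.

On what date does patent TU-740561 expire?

July 18, 2030

(a) grant + 12 years → 18 June 2030.
(b) filing + 19 years → 18 July 2030.
Later of the two: 18 July 2030.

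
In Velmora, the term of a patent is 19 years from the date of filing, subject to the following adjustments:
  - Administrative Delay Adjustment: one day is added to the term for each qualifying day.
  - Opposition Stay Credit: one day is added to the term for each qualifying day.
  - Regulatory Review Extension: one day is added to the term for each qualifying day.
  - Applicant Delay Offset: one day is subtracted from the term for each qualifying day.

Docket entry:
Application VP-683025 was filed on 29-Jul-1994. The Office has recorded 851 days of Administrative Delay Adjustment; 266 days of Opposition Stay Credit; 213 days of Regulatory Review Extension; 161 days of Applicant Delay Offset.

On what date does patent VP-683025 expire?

Base term: filing date + 19 years → 29 July 2013.
Administrative Delay Adjustment: +851 days → 27 November 2015.
Opposition Stay Credit: +266 days → 19 August 2016.
Regulatory Review Extension: +213 days → 20 March 2017.
Applicant Delay Offset: −161 days → 10 October 2016.

2016-10-10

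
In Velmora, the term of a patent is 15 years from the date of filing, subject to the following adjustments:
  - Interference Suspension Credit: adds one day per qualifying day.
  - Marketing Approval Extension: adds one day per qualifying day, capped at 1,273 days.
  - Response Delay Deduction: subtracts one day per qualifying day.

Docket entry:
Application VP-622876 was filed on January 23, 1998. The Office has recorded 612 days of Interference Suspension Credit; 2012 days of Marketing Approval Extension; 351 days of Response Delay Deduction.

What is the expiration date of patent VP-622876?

2017-04-06

Base term: filing date + 15 years → 23 January 2013.
Interference Suspension Credit: +612 days → 27 September 2014.
Marketing Approval Extension: 2012 days claimed exceeds the 1273-day cap, so +1273 days → 23 March 2018.
Response Delay Deduction: −351 days → 6 April 2017.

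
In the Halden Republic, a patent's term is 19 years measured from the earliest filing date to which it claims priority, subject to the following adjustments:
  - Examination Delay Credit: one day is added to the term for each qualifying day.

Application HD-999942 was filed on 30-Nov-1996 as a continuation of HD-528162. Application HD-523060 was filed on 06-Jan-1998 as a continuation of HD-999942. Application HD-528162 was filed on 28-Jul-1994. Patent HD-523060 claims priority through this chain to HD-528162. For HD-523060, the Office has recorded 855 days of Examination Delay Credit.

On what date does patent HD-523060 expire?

Earliest priority filing: 28 July 1994.
Base term: 28 July 1994 + 19 years → 28 July 2013.
Examination Delay Credit: +855 days → 30 November 2015.

November 30, 2015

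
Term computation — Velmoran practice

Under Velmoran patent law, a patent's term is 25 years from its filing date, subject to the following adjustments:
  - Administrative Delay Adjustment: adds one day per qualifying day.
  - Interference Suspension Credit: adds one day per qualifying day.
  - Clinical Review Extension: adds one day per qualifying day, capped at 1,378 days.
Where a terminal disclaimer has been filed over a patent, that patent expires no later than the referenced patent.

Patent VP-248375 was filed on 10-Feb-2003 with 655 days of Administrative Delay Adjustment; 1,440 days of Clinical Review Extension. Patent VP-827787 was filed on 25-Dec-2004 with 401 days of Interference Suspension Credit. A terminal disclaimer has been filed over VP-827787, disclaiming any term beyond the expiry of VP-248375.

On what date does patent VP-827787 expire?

Natural term of VP-827787:
  Base: filing + 25 years → 25 December 2029.
  Interference Suspension Credit: +401 days → 30 January 2031.
Expiry of referenced patent VP-248375:
  Base: filing + 25 years → 10 February 2028.
  Administrative Delay Adjustment: +655 days → 26 November 2029.
  Clinical Review Extension: 1440 days claimed exceeds the 1378-day cap, so +1378 days → 4 September 2033.
Terminal disclaimer: VP-827787 expires on the earlier of 30 January 2031 and 4 September 2033.

January 30, 2031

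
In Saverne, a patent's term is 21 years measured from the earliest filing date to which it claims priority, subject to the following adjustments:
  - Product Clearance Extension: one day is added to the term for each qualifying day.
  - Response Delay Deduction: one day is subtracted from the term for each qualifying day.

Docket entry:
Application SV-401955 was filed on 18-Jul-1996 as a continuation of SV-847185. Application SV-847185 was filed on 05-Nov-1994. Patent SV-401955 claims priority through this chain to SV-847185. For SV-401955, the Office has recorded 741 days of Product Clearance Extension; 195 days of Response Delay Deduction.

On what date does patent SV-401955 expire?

Earliest priority filing: 5 November 1994.
Base term: 5 November 1994 + 21 years → 5 November 2015.
Product Clearance Extension: +741 days → 15 November 2017.
Response Delay Deduction: −195 days → 4 May 2017.

2017-05-04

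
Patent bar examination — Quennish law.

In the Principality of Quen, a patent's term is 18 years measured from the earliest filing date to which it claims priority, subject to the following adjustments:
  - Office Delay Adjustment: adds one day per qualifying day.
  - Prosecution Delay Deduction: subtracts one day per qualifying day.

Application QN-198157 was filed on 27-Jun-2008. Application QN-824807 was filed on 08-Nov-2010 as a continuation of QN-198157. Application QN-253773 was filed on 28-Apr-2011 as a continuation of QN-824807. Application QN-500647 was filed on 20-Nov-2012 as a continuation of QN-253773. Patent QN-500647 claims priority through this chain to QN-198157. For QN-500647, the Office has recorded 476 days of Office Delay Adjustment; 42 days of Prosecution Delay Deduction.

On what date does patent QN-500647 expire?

Earliest priority filing: 27 June 2008.
Base term: 27 June 2008 + 18 years → 27 June 2026.
Office Delay Adjustment: +476 days → 16 October 2027.
Prosecution Delay Deduction: −42 days → 4 September 2027.

September 4, 2027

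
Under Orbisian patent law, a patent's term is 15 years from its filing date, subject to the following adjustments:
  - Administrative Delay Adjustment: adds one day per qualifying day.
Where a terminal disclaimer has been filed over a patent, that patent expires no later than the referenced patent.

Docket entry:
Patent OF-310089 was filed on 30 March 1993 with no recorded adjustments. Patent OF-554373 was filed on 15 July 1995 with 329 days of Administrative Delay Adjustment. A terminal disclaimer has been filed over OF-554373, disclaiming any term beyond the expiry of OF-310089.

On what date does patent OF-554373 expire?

2008-03-30

Natural term of OF-554373:
  Base: filing + 15 years → 15 July 2010.
  Administrative Delay Adjustment: +329 days → 9 June 2011.
Expiry of referenced patent OF-310089:
  Base: filing + 15 years → 30 March 2008.
Terminal disclaimer: OF-554373 expires on the earlier of 9 June 2011 and 30 March 2008.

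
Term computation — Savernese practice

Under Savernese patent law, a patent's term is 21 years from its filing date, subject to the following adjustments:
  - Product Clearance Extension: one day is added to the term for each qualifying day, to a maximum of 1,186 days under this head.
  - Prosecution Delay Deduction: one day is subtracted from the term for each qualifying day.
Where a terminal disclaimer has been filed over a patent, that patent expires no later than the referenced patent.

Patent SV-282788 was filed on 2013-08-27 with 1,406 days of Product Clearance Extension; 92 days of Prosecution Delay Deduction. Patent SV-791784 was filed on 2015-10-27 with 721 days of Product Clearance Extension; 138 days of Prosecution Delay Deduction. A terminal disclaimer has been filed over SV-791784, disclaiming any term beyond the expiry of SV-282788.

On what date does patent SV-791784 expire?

Natural term of SV-791784:
  Base: filing + 21 years → 27 October 2036.
  Product Clearance Extension: 721 days (within the 1186-day cap) → +721 days → 18 October 2038.
  Prosecution Delay Deduction: −138 days → 2 June 2038.
Expiry of referenced patent SV-282788:
  Base: filing + 21 years → 27 August 2034.
  Product Clearance Extension: 1406 days claimed exceeds the 1186-day cap, so +1186 days → 25 November 2037.
  Prosecution Delay Deduction: −92 days → 25 August 2037.
Terminal disclaimer: SV-791784 expires on the earlier of 2 June 2038 and 25 August 2037.

2037-08-25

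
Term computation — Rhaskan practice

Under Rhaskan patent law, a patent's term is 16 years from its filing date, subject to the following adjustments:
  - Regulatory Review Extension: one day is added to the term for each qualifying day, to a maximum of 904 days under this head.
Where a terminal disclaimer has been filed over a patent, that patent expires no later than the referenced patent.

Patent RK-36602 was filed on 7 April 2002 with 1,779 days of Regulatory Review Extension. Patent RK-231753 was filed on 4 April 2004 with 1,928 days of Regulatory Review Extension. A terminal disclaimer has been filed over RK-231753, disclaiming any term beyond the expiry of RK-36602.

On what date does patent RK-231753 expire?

Natural term of RK-231753:
  Base: filing + 16 years → 4 April 2020.
  Regulatory Review Extension: 1928 days claimed exceeds the 904-day cap, so +904 days → 25 September 2022.
Expiry of referenced patent RK-36602:
  Base: filing + 16 years → 7 April 2018.
  Regulatory Review Extension: 1779 days claimed exceeds the 904-day cap, so +904 days → 27 September 2020.
Terminal disclaimer: RK-231753 expires on the earlier of 25 September 2022 and 27 September 2020.

September 27, 2020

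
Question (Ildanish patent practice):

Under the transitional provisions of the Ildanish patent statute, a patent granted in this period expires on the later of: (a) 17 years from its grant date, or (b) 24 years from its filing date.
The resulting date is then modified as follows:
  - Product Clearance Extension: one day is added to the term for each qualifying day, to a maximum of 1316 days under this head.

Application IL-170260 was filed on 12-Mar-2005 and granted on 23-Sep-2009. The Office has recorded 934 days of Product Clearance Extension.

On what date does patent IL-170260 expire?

(a) grant + 17 years → 23 September 2026.
(b) filing + 24 years → 12 March 2029.
Later of the two: 12 March 2029.
Product Clearance Extension: 934 days (within the 1316-day cap) → +934 days → 2 October 2031.

October 2, 2031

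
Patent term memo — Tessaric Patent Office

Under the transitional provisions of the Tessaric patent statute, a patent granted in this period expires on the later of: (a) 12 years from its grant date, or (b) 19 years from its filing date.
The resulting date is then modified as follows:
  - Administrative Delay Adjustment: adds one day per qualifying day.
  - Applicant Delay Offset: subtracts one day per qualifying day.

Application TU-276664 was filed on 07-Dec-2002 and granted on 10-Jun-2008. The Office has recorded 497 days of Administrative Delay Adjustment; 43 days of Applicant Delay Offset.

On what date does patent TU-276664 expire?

2023-03-06

(a) grant + 12 years → 10 June 2020.
(b) filing + 19 years → 7 December 2021.
Later of the two: 7 December 2021.
Administrative Delay Adjustment: +497 days → 18 April 2023.
Applicant Delay Offset: −43 days → 6 March 2023.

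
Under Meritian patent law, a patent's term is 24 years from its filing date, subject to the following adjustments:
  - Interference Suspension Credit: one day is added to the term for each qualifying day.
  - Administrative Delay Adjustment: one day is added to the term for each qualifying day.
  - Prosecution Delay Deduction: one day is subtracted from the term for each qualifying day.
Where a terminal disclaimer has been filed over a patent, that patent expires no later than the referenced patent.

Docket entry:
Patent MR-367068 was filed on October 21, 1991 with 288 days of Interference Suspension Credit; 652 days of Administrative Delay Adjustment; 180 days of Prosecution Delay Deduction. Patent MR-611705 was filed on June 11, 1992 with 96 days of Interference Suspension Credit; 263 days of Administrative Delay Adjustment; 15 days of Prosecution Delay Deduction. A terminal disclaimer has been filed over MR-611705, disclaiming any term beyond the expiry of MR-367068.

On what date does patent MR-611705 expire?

2017-05-21

Natural term of MR-611705:
  Base: filing + 24 years → 11 June 2016.
  Interference Suspension Credit: +96 days → 15 September 2016.
  Administrative Delay Adjustment: +263 days → 5 June 2017.
  Prosecution Delay Deduction: −15 days → 21 May 2017.
Expiry of referenced patent MR-367068:
  Base: filing + 24 years → 21 October 2015.
  Interference Suspension Credit: +288 days → 4 August 2016.
  Administrative Delay Adjustment: +652 days → 18 May 2018.
  Prosecution Delay Deduction: −180 days → 19 November 2017.
Terminal disclaimer: MR-611705 expires on the earlier of 21 May 2017 and 19 November 2017.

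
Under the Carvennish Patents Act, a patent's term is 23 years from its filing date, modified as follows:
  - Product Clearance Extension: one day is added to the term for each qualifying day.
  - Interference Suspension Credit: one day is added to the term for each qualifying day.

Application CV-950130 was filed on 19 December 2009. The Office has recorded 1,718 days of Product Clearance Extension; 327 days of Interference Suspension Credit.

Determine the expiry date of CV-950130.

July 26, 2038

Base term: filing date + 23 years → 19 December 2032.
Product Clearance Extension: +1718 days → 2 September 2037.
Interference Suspension Credit: +327 days → 26 July 2038.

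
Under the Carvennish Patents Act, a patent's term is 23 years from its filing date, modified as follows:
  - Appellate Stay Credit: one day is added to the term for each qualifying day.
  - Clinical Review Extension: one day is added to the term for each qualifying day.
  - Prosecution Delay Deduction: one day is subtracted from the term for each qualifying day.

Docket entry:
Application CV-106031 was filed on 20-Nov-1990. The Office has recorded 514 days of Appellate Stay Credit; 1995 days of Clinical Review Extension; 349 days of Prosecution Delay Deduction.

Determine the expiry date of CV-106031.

Base term: filing date + 23 years → 20 November 2013.
Appellate Stay Credit: +514 days → 18 April 2015.
Clinical Review Extension: +1995 days → 3 October 2020.
Prosecution Delay Deduction: −349 days → 20 October 2019.

2019-10-20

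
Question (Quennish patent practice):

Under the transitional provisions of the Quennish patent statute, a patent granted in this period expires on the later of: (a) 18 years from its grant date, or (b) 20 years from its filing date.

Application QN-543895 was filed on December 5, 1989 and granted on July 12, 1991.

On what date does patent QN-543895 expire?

December 5, 2009

(a) grant + 18 years → 12 July 2009.
(b) filing + 20 years → 5 December 2009.
Later of the two: 5 December 2009.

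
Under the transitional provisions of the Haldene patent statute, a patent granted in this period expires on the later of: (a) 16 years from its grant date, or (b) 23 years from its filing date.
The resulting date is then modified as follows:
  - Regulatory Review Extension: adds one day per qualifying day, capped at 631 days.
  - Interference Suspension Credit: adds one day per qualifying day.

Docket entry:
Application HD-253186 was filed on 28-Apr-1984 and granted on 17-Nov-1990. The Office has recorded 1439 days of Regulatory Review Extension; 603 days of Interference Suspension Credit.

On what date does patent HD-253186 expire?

September 13, 2010

(a) grant + 16 years → 17 November 2006.
(b) filing + 23 years → 28 April 2007.
Later of the two: 28 April 2007.
Regulatory Review Extension: 1439 days claimed exceeds the 631-day cap, so +631 days → 18 January 2009.
Interference Suspension Credit: +603 days → 13 September 2010.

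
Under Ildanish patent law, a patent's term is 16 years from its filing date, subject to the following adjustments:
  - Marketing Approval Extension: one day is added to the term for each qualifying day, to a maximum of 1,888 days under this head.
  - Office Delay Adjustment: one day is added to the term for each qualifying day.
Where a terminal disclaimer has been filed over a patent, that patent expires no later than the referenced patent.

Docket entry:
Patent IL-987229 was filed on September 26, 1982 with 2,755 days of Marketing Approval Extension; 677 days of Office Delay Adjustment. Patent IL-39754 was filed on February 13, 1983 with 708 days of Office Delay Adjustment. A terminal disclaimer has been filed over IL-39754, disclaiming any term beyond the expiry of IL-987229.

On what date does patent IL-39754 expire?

2001-01-21

Natural term of IL-39754:
  Base: filing + 16 years → 13 February 1999.
  Office Delay Adjustment: +708 days → 21 January 2001.
Expiry of referenced patent IL-987229:
  Base: filing + 16 years → 26 September 1998.
  Marketing Approval Extension: 2755 days claimed exceeds the 1888-day cap, so +1888 days → 27 November 2003.
  Office Delay Adjustment: +677 days → 4 October 2005.
Terminal disclaimer: IL-39754 expires on the earlier of 21 January 2001 and 4 October 2005.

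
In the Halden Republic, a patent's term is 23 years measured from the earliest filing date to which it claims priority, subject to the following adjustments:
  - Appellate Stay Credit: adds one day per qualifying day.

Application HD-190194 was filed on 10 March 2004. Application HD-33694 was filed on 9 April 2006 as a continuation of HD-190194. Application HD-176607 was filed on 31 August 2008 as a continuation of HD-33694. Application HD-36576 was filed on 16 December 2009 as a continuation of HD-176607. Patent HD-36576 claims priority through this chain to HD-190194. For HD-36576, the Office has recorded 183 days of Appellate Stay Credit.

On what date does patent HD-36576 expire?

2027-09-09

Earliest priority filing: 10 March 2004.
Base term: 10 March 2004 + 23 years → 10 March 2027.
Appellate Stay Credit: +183 days → 9 September 2027.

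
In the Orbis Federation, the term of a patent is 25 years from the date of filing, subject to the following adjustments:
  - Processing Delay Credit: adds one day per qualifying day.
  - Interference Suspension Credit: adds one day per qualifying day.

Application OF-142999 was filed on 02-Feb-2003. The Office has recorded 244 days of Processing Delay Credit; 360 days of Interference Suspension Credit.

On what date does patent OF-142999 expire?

Base term: filing date + 25 years → 2 February 2028.
Processing Delay Credit: +244 days → 3 October 2028.
Interference Suspension Credit: +360 days → 28 September 2029.

September 28, 2029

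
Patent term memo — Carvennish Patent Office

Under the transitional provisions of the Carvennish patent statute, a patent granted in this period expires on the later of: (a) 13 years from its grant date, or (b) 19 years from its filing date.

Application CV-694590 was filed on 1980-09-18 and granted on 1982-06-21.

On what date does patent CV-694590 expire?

1999-09-18

(a) grant + 13 years → 21 June 1995.
(b) filing + 19 years → 18 September 1999.
Later of the two: 18 September 1999.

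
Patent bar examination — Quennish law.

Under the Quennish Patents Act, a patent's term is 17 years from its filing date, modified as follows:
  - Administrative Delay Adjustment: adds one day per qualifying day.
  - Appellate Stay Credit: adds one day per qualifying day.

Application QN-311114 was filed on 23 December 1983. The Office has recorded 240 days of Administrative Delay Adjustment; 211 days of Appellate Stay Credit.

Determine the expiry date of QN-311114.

2002-03-19

Base term: filing date + 17 years → 23 December 2000.
Administrative Delay Adjustment: +240 days → 20 August 2001.
Appellate Stay Credit: +211 days → 19 March 2002.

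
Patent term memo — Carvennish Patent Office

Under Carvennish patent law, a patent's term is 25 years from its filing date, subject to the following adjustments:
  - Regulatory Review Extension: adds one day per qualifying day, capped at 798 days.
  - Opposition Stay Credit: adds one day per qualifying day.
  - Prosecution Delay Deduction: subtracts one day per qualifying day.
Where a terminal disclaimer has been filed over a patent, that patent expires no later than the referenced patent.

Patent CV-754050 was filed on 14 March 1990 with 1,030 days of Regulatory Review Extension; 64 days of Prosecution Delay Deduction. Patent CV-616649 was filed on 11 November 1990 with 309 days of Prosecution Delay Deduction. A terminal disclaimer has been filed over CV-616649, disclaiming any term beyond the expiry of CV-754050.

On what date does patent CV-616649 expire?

January 6, 2015

Natural term of CV-616649:
  Base: filing + 25 years → 11 November 2015.
  Prosecution Delay Deduction: −309 days → 6 January 2015.
Expiry of referenced patent CV-754050:
  Base: filing + 25 years → 14 March 2015.
  Regulatory Review Extension: 1030 days claimed exceeds the 798-day cap, so +798 days → 20 May 2017.
  Prosecution Delay Deduction: −64 days → 17 March 2017.
Terminal disclaimer: CV-616649 expires on the earlier of 6 January 2015 and 17 March 2017.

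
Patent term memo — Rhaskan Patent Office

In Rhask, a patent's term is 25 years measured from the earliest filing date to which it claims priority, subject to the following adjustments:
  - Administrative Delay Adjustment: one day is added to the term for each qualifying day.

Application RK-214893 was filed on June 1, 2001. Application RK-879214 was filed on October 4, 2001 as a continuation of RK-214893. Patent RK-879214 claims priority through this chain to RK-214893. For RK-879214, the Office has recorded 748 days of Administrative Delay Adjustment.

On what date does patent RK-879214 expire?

Earliest priority filing: 1 June 2001.
Base term: 1 June 2001 + 25 years → 1 June 2026.
Administrative Delay Adjustment: +748 days → 18 June 2028.

2028-06-18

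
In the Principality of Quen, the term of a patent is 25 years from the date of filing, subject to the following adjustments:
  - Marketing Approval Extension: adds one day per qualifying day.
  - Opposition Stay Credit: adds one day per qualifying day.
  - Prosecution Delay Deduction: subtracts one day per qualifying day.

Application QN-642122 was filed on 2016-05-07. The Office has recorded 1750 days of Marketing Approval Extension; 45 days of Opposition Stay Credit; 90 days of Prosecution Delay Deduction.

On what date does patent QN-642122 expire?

Base term: filing date + 25 years → 7 May 2041.
Marketing Approval Extension: +1750 days → 20 February 2046.
Opposition Stay Credit: +45 days → 6 April 2046.
Prosecution Delay Deduction: −90 days → 6 January 2046.

January 6, 2046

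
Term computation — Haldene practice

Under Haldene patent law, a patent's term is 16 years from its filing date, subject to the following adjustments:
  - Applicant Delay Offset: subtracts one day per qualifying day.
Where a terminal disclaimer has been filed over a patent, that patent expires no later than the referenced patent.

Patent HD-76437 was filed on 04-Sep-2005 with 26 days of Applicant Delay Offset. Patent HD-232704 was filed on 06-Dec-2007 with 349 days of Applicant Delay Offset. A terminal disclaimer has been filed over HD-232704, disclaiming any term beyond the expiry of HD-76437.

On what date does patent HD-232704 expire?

2021-08-09

Natural term of HD-232704:
  Base: filing + 16 years → 6 December 2023.
  Applicant Delay Offset: −349 days → 22 December 2022.
Expiry of referenced patent HD-76437:
  Base: filing + 16 years → 4 September 2021.
  Applicant Delay Offset: −26 days → 9 August 2021.
Terminal disclaimer: HD-232704 expires on the earlier of 22 December 2022 and 9 August 2021.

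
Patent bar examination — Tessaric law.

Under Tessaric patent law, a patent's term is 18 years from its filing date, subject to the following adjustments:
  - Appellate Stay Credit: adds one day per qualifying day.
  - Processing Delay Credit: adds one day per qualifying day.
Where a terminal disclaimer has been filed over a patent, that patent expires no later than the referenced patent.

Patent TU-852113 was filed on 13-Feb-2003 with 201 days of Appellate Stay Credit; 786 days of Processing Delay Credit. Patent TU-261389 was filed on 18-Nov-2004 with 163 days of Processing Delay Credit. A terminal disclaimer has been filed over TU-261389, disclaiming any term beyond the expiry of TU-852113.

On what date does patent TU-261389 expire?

2023-04-30

Natural term of TU-261389:
  Base: filing + 18 years → 18 November 2022.
  Processing Delay Credit: +163 days → 30 April 2023.
Expiry of referenced patent TU-852113:
  Base: filing + 18 years → 13 February 2021.
  Appellate Stay Credit: +201 days → 2 September 2021.
  Processing Delay Credit: +786 days → 28 October 2023.
Terminal disclaimer: TU-261389 expires on the earlier of 30 April 2023 and 28 October 2023.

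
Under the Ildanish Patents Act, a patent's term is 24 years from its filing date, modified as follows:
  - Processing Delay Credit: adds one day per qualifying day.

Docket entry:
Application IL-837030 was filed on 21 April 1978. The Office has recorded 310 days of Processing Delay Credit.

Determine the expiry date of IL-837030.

Base term: filing date + 24 years → 21 April 2002.
Processing Delay Credit: +310 days → 25 February 2003.

2003-02-25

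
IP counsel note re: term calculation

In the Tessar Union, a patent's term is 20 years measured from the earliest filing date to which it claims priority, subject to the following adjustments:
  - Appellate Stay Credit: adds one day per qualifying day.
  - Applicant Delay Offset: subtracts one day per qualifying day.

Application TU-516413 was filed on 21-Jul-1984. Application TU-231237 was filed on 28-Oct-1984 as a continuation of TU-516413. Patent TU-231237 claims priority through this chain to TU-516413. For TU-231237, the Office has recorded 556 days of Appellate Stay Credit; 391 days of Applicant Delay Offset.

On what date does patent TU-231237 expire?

Earliest priority filing: 21 July 1984.
Base term: 21 July 1984 + 20 years → 21 July 2004.
Appellate Stay Credit: +556 days → 28 January 2006.
Applicant Delay Offset: −391 days → 2 January 2005.

January 2, 2005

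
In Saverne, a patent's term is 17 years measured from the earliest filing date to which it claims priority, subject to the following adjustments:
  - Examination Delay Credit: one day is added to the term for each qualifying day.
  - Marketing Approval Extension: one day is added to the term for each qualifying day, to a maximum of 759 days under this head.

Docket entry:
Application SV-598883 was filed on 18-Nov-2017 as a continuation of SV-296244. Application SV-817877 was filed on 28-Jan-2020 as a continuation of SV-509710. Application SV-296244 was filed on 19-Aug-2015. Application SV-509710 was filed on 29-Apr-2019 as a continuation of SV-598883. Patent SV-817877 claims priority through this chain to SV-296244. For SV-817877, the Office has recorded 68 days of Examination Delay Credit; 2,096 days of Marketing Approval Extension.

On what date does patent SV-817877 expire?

Earliest priority filing: 19 August 2015.
Base term: 19 August 2015 + 17 years → 19 August 2032.
Examination Delay Credit: +68 days → 26 October 2032.
Marketing Approval Extension: 2096 days claimed exceeds the 759-day cap, so +759 days → 24 November 2034.

November 24, 2034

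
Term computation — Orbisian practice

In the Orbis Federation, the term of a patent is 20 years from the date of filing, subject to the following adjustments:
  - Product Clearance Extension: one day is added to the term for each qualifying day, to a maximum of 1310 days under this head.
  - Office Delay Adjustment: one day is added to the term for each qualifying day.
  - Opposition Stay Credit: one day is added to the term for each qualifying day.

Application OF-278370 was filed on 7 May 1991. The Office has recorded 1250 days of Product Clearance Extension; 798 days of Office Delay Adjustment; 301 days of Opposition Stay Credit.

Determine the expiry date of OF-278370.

October 11, 2017

Base term: filing date + 20 years → 7 May 2011.
Product Clearance Extension: 1250 days (within the 1310-day cap) → +1250 days → 8 October 2014.
Office Delay Adjustment: +798 days → 14 December 2016.
Opposition Stay Credit: +301 days → 11 October 2017.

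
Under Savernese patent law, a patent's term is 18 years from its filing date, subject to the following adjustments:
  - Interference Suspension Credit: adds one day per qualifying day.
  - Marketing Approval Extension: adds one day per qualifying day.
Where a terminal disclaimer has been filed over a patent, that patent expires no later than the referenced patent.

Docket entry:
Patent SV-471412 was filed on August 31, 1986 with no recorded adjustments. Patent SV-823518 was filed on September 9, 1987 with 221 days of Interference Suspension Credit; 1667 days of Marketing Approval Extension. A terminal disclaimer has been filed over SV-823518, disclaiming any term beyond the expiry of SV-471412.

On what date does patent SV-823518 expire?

August 31, 2004

Natural term of SV-823518:
  Base: filing + 18 years → 9 September 2005.
  Interference Suspension Credit: +221 days → 18 April 2006.
  Marketing Approval Extension: +1667 days → 10 November 2010.
Expiry of referenced patent SV-471412:
  Base: filing + 18 years → 31 August 2004.
Terminal disclaimer: SV-823518 expires on the earlier of 10 November 2010 and 31 August 2004.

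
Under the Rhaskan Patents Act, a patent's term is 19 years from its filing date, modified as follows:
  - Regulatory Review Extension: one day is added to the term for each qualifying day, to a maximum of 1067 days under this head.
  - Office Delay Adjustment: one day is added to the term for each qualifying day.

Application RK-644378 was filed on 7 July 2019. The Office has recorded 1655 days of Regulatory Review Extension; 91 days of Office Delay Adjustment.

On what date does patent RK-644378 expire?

Base term: filing date + 19 years → 7 July 2038.
Regulatory Review Extension: 1655 days claimed exceeds the 1067-day cap, so +1067 days → 8 June 2041.
Office Delay Adjustment: +91 days → 7 September 2041.

September 7, 2041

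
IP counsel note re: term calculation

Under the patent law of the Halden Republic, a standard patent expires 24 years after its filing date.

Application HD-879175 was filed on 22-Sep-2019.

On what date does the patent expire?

Filing date + 24 years → 22 September 2043.

September 22, 2043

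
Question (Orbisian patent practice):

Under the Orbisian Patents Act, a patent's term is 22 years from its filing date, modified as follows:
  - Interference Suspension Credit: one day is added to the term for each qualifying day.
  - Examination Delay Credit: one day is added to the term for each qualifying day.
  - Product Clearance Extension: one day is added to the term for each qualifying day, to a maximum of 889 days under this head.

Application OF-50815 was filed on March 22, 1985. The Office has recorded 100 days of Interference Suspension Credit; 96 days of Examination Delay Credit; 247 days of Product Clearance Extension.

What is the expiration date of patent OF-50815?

2008-06-07

Base term: filing date + 22 years → 22 March 2007.
Interference Suspension Credit: +100 days → 30 June 2007.
Examination Delay Credit: +96 days → 4 October 2007.
Product Clearance Extension: 247 days (within the 889-day cap) → +247 days → 7 June 2008.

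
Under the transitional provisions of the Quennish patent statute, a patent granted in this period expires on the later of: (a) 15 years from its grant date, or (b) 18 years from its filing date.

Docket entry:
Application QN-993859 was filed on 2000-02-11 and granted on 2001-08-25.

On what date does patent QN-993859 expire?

(a) grant + 15 years → 25 August 2016.
(b) filing + 18 years → 11 February 2018.
Later of the two: 11 February 2018.

February 11, 2018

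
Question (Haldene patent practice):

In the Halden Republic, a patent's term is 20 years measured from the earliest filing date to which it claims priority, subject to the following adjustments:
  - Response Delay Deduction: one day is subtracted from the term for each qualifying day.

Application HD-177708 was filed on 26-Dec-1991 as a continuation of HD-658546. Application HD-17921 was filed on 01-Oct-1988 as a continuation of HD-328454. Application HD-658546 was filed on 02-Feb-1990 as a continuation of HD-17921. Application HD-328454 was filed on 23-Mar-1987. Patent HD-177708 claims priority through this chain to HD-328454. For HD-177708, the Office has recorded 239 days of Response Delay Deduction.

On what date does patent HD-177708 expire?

July 27, 2006

Earliest priority filing: 23 March 1987.
Base term: 23 March 1987 + 20 years → 23 March 2007.
Response Delay Deduction: −239 days → 27 July 2006.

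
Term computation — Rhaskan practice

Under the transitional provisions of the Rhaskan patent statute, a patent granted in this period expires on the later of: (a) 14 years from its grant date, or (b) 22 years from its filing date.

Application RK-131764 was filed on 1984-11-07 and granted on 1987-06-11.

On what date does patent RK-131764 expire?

(a) grant + 14 years → 11 June 2001.
(b) filing + 22 years → 7 November 2006.
Later of the two: 7 November 2006.

2006-11-07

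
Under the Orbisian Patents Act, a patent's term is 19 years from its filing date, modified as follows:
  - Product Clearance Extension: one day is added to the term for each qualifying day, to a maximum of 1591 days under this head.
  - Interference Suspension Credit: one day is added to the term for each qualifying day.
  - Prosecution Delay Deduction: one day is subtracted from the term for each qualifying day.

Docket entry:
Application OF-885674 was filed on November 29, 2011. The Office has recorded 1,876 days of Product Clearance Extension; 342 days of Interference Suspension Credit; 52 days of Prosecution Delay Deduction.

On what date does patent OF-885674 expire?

Base term: filing date + 19 years → 29 November 2030.
Product Clearance Extension: 1876 days claimed exceeds the 1591-day cap, so +1591 days → 8 April 2035.
Interference Suspension Credit: +342 days → 15 March 2036.
Prosecution Delay Deduction: −52 days → 23 January 2036.

2036-01-23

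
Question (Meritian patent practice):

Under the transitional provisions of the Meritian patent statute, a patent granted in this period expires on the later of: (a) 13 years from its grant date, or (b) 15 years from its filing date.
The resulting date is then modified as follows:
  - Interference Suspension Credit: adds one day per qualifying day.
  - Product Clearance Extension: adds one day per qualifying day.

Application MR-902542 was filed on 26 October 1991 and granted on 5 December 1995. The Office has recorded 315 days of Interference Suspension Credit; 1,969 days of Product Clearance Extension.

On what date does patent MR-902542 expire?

(a) grant + 13 years → 5 December 2008.
(b) filing + 15 years → 26 October 2006.
Later of the two: 5 December 2008.
Interference Suspension Credit: +315 days → 16 October 2009.
Product Clearance Extension: +1969 days → 8 March 2015.

2015-03-08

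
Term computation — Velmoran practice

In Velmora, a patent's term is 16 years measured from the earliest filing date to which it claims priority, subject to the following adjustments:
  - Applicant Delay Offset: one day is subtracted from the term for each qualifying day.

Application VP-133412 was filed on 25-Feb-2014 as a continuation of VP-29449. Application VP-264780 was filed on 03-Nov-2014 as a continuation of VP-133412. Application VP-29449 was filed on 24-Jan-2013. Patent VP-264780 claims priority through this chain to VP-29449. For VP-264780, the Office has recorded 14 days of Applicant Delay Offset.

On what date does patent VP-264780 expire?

Earliest priority filing: 24 January 2013.
Base term: 24 January 2013 + 16 years → 24 January 2029.
Applicant Delay Offset: −14 days → 10 January 2029.

January 10, 2029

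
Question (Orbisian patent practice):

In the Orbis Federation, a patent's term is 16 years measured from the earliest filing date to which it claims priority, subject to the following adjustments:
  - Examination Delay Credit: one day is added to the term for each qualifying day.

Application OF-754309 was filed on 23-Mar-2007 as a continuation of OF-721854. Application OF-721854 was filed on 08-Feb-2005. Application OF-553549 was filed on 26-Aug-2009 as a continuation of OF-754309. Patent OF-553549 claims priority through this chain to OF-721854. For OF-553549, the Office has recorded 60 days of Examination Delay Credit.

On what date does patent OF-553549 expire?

Earliest priority filing: 8 February 2005.
Base term: 8 February 2005 + 16 years → 8 February 2021.
Examination Delay Credit: +60 days → 9 April 2021.

April 9, 2021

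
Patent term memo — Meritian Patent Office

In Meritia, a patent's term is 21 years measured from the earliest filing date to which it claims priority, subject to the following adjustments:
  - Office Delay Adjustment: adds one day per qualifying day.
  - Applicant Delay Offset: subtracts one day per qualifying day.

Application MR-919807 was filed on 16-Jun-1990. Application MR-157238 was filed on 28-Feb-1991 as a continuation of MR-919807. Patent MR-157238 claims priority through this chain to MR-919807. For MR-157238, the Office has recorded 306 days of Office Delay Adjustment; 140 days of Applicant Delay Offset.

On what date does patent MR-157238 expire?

November 29, 2011

Earliest priority filing: 16 June 1990.
Base term: 16 June 1990 + 21 years → 16 June 2011.
Office Delay Adjustment: +306 days → 17 April 2012.
Applicant Delay Offset: −140 days → 29 November 2011.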